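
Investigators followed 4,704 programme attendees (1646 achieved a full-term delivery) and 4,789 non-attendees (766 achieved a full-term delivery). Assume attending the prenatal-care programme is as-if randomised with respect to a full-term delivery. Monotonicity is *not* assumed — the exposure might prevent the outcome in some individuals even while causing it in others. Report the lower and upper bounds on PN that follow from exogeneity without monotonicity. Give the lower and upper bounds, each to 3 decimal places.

0.543 ≤ PN ≤ 1.000

p₁ = P(outcome | exposed) = 1646/4704 = 0.34991
p₀ = P(outcome | unexposed) = 766/4789 = 0.15995
Under exogeneity alone the bounds on PN are max{0,(p₁−p₀)/p₁} ≤ PN ≤ min{1,(1−p₀)/p₁}.
  lower = (p₁ − p₀)/p₁ = 0.18997 / 0.34991 ≈ 0.5429
  upper = min{1, (1 − p₀)/p₁} = 0.84005 / 0.34991 ≈ 2.4007 → capped at 1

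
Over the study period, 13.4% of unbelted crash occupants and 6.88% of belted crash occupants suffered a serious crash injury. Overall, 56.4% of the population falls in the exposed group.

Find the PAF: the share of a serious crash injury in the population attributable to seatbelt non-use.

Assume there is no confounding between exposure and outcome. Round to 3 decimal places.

p₁ = 0.134, p₀ = 0.0688.
Overall risk P(Y=1) = π·p₁ + (1−π)·p₀ = 0.564×0.134 + 0.436×0.0688 = 0.10557.
Under exogeneity, PAF = [P(Y=1) − p₀] / P(Y=1).
PAF = (0.10557 − 0.0688) / 0.10557 ≈ 0.3483

PAF ≈ 0.348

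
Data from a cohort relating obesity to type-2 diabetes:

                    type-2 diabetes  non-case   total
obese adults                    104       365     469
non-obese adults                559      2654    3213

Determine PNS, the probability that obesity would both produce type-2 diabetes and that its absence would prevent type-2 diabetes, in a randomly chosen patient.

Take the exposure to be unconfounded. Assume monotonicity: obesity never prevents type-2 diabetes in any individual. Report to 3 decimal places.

p₁ = P(outcome | exposed) = 104/469 = 0.22175
p₀ = P(outcome | unexposed) = 559/3213 = 0.17398
Under exogeneity and monotonicity, PNS = p₁ − p₀.
PNS = 0.22175 − 0.17398 = 0.047768

PNS ≈ 0.048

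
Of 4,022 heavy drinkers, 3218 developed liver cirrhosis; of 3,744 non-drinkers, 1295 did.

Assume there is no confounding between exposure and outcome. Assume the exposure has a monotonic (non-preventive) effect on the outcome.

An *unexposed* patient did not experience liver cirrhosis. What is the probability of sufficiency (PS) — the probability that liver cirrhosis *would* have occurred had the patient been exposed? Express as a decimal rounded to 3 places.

PS ≈ 0.694

p₁ = P(outcome | exposed) = 3218/4022 = 0.8001
p₀ = P(outcome | unexposed) = 1295/3744 = 0.34589
Under exogeneity and monotonicity, PS = (p₁ − p₀) / (1 − p₀).
PS = (0.8001 − 0.34589) / (1 − 0.34589) = 0.45421 / 0.65411 ≈ 0.6944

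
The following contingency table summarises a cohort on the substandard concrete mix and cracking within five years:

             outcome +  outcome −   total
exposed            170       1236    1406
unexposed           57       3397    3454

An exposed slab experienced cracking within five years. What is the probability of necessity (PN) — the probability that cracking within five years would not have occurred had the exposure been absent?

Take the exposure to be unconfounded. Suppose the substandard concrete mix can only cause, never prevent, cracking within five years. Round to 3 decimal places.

PN ≈ 0.864

p₁ = P(outcome | exposed) = 170/1406 = 0.12091
p₀ = P(outcome | unexposed) = 57/3454 = 0.016503
Under exogeneity and monotonicity, PN = (p₁ − p₀) / p₁.
PN = (0.12091 − 0.016503) / 0.12091 = 0.10441 / 0.12091 ≈ 0.8635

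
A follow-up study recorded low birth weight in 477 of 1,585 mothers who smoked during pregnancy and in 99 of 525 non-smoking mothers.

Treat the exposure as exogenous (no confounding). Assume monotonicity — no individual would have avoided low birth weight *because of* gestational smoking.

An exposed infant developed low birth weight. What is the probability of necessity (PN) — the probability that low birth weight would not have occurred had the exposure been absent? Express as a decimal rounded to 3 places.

PN ≈ 0.373

p₁ = P(outcome | exposed) = 477/1585 = 0.30095
p₀ = P(outcome | unexposed) = 99/525 = 0.18857
Under exogeneity and monotonicity, PN = (p₁ − p₀) / p₁.
PN = (0.30095 − 0.18857) / 0.30095 = 0.11237 / 0.30095 ≈ 0.3734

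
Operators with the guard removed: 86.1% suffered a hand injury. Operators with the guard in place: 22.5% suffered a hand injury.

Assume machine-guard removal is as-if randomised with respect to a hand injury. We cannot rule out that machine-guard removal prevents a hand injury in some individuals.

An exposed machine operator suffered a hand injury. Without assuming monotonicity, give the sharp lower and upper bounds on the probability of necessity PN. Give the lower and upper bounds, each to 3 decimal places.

0.739 ≤ PN ≤ 0.900

p₁ = 0.861, p₀ = 0.225.
Under exogeneity alone the bounds on PN are max{0,(p₁−p₀)/p₁} ≤ PN ≤ min{1,(1−p₀)/p₁}.
  lower = (p₁ − p₀)/p₁ = 0.636 / 0.861 ≈ 0.7387
  upper = min{1, (1 − p₀)/p₁} = 0.775 / 0.861 ≈ 0.9001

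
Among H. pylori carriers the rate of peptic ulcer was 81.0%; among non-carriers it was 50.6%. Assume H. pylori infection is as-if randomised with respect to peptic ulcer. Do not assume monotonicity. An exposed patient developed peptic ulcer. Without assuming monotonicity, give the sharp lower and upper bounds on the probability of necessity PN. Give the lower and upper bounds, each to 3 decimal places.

p₁ = 0.81, p₀ = 0.506.
Under exogeneity alone the bounds on PN are max{0,(p₁−p₀)/p₁} ≤ PN ≤ min{1,(1−p₀)/p₁}.
  lower = (p₁ − p₀)/p₁ = 0.304 / 0.81 ≈ 0.3753
  upper = min{1, (1 − p₀)/p₁} = 0.494 / 0.81 ≈ 0.6099

0.375 ≤ PN ≤ 0.610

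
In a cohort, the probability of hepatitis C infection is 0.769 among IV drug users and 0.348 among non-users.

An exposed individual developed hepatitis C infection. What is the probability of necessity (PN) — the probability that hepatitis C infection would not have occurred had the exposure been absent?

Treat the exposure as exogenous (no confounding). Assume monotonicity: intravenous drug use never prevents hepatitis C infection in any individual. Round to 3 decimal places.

Let p₁ = 0.769, p₀ = 0.348.
Under exogeneity and monotonicity, PN = (p₁ − p₀) / p₁.
PN = (0.769 − 0.348) / 0.769 = 0.421 / 0.769 ≈ 0.5475

PN ≈ 0.547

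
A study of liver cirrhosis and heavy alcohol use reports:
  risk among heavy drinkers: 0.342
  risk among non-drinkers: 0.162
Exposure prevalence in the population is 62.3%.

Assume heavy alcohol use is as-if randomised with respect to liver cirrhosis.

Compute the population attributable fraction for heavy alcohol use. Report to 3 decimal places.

Let p₁ = 0.342, p₀ = 0.162.
Overall risk P(Y=1) = π·p₁ + (1−π)·p₀ = 0.623×0.342 + 0.377×0.162 = 0.27414.
Under exogeneity, PAF = [P(Y=1) − p₀] / P(Y=1).
PAF = (0.27414 − 0.162) / 0.27414 ≈ 0.4091

PAF ≈ 0.409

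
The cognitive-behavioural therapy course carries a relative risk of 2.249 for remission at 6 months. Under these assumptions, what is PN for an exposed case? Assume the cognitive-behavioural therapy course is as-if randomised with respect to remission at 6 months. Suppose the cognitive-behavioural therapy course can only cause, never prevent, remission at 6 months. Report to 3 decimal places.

Under exogeneity and monotonicity, PN = (RR − 1) / RR = 1 − 1/RR.
PN = (2.249 − 1) / 2.249 = 1.249 / 2.249 ≈ 0.5554

PN ≈ 0.555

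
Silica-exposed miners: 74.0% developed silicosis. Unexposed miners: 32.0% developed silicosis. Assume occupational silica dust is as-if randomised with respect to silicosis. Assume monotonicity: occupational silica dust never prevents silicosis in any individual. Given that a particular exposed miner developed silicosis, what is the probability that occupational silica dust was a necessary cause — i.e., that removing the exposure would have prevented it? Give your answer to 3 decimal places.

PN ≈ 0.568

p₁ = 0.74, p₀ = 0.32.
Under exogeneity and monotonicity, PN = (p₁ − p₀) / p₁.
PN = (0.74 − 0.32) / 0.74 = 0.42 / 0.74 ≈ 0.5676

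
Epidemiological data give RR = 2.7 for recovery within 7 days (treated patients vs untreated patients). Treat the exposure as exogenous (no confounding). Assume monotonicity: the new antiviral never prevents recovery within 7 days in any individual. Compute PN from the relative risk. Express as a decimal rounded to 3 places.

PN ≈ 0.630

Under exogeneity and monotonicity, PN = (RR − 1) / RR = 1 − 1/RR.
PN = (2.7 − 1) / 2.7 = 1.7 / 2.7 ≈ 0.6296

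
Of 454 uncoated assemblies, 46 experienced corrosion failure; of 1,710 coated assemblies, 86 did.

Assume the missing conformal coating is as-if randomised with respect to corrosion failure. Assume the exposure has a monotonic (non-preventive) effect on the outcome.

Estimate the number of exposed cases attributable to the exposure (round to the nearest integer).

about 23 cases

p₁ = P(outcome | exposed) = 46/454 = 0.10132
p₀ = P(outcome | unexposed) = 86/1710 = 0.050292
PN = (p₁ − p₀)/p₁ = (0.10132 − 0.050292) / 0.10132 ≈ 0.50364.
Attributable cases ≈ PN × (exposed cases) = 0.50364 × 46 ≈ 23.17.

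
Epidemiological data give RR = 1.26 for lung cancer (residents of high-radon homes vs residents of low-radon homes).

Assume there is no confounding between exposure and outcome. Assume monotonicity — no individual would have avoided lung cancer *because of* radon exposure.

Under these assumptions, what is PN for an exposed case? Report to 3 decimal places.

PN ≈ 0.206

Under exogeneity and monotonicity, PN = (RR − 1) / RR = 1 − 1/RR.
PN = (1.26 − 1) / 1.26 = 0.26 / 1.26 ≈ 0.2063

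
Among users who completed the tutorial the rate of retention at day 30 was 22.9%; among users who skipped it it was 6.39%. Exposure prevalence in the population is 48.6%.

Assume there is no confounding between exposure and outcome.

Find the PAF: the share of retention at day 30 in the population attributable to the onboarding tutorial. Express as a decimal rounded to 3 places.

p₁ = 0.229, p₀ = 0.0639.
Overall risk P(Y=1) = π·p₁ + (1−π)·p₀ = 0.486×0.229 + 0.514×0.0639 = 0.14414.
Under exogeneity, PAF = [P(Y=1) − p₀] / P(Y=1).
PAF = (0.14414 − 0.0639) / 0.14414 ≈ 0.5567

PAF ≈ 0.557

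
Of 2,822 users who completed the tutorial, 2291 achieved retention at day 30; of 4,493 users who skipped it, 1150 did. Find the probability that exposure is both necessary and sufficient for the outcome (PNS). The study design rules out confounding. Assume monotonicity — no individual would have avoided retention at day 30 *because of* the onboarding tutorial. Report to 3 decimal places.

PNS ≈ 0.556

p₁ = P(outcome | exposed) = 2291/2822 = 0.81184
p₀ = P(outcome | unexposed) = 1150/4493 = 0.25595
Under exogeneity and monotonicity, PNS = p₁ − p₀.
PNS = 0.81184 − 0.25595 = 0.55588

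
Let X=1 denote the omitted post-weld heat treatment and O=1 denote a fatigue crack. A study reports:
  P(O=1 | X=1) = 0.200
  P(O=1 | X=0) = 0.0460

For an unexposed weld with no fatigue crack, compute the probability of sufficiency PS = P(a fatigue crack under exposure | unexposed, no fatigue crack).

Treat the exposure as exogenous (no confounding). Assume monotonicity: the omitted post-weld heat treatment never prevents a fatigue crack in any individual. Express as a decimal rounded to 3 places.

PS ≈ 0.161

Let p₁ = 0.2, p₀ = 0.046.
Under exogeneity and monotonicity, PS = (p₁ − p₀) / (1 − p₀).
PS = (0.2 − 0.046) / (1 − 0.046) = 0.154 / 0.954 ≈ 0.1614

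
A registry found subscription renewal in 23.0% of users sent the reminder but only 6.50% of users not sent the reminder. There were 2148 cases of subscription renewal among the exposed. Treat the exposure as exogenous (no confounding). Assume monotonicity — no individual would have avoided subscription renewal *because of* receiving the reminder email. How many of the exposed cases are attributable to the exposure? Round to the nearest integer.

p₁ = 0.23, p₀ = 0.065.
PN = (p₁ − p₀)/p₁ = (0.23 − 0.065) / 0.23 ≈ 0.71739.
Attributable cases ≈ PN × (exposed cases) = 0.71739 × 2148 ≈ 1540.96.

about 1541 cases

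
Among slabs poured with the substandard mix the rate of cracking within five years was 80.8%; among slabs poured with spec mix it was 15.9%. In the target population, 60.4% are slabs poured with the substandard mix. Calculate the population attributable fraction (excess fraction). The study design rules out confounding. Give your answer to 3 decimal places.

PAF ≈ 0.711

p₁ = 0.808, p₀ = 0.159.
Overall risk P(Y=1) = π·p₁ + (1−π)·p₀ = 0.604×0.808 + 0.396×0.159 = 0.551.
Under exogeneity, PAF = [P(Y=1) − p₀] / P(Y=1).
PAF = (0.551 − 0.159) / 0.551 ≈ 0.7114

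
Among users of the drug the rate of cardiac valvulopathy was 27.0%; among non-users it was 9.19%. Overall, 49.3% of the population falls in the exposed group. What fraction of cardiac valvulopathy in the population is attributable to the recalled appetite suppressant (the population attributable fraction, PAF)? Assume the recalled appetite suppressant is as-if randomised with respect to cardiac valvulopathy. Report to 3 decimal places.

PAF ≈ 0.489

p₁ = 0.27, p₀ = 0.0919.
Overall risk P(Y=1) = π·p₁ + (1−π)·p₀ = 0.493×0.27 + 0.507×0.0919 = 0.1797.
Under exogeneity, PAF = [P(Y=1) − p₀] / P(Y=1).
PAF = (0.1797 − 0.0919) / 0.1797 ≈ 0.4886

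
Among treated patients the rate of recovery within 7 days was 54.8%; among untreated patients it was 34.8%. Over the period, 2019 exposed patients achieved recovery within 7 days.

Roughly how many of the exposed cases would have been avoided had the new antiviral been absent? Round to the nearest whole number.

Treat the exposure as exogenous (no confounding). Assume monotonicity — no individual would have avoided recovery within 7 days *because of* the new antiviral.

about 737 cases

p₁ = 0.548, p₀ = 0.348.
PN = (p₁ − p₀)/p₁ = (0.548 − 0.348) / 0.548 ≈ 0.36496.
Attributable cases ≈ PN × (exposed cases) = 0.36496 × 2019 ≈ 736.86.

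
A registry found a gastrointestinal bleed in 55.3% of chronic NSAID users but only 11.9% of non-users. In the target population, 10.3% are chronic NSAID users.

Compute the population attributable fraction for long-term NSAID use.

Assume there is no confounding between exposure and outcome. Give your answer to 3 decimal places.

PAF ≈ 0.273

p₁ = 0.553, p₀ = 0.119.
Overall risk P(Y=1) = π·p₁ + (1−π)·p₀ = 0.103×0.553 + 0.897×0.119 = 0.1637.
Under exogeneity, PAF = [P(Y=1) − p₀] / P(Y=1).
PAF = (0.1637 − 0.119) / 0.1637 ≈ 0.2731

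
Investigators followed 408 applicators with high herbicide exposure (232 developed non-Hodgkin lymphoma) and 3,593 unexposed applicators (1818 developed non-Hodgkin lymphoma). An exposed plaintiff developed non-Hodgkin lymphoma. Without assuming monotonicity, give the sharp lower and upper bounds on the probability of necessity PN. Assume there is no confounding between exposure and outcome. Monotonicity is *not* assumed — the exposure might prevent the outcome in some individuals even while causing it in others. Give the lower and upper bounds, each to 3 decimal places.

0.110 ≤ PN ≤ 0.869

p₁ = P(outcome | exposed) = 232/408 = 0.56863
p₀ = P(outcome | unexposed) = 1818/3593 = 0.50598
Under exogeneity alone the bounds on PN are max{0,(p₁−p₀)/p₁} ≤ PN ≤ min{1,(1−p₀)/p₁}.
  lower = (p₁ − p₀)/p₁ = 0.062644 / 0.56863 ≈ 0.1102
  upper = min{1, (1 − p₀)/p₁} = 0.49402 / 0.56863 ≈ 0.8688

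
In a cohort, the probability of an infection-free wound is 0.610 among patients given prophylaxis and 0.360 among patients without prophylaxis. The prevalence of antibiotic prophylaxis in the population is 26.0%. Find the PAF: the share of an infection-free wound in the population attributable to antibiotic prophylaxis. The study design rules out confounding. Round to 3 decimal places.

Let p₁ = 0.61, p₀ = 0.36.
Overall risk P(Y=1) = π·p₁ + (1−π)·p₀ = 0.26×0.61 + 0.74×0.36 = 0.425.
Under exogeneity, PAF = [P(Y=1) − p₀] / P(Y=1).
PAF = (0.425 − 0.36) / 0.425 ≈ 0.1529

PAF ≈ 0.153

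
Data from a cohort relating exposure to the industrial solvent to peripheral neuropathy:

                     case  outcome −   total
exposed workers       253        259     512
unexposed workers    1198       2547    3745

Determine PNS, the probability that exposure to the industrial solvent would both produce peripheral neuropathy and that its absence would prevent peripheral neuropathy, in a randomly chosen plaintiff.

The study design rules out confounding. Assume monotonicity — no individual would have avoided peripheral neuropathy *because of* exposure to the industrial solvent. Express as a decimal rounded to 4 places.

p₁ = P(outcome | exposed) = 253/512 = 0.49414
p₀ = P(outcome | unexposed) = 1198/3745 = 0.31989
Under exogeneity and monotonicity, PNS = p₁ − p₀.
PNS = 0.49414 − 0.31989 = 0.17425

PNS ≈ 0.1742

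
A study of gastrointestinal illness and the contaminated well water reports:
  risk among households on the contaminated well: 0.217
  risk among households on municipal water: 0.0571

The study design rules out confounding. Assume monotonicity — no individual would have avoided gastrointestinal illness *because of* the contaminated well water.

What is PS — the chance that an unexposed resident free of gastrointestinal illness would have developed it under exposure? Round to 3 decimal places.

PS ≈ 0.170

Let p₁ = 0.217, p₀ = 0.0571.
Under exogeneity and monotonicity, PS = (p₁ − p₀) / (1 − p₀).
PS = (0.217 − 0.0571) / (1 − 0.0571) = 0.1599 / 0.9429 ≈ 0.1696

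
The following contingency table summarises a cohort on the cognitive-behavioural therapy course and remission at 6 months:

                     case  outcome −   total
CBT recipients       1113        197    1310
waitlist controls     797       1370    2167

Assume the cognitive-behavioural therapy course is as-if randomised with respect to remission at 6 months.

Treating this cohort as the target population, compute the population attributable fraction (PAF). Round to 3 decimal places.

PAF ≈ 0.330

p₁ = P(outcome | exposed) = 1113/1310 = 0.84962
p₀ = P(outcome | unexposed) = 797/2167 = 0.36779
Exposure prevalence π = 1310/3477 = 0.37676; overall risk P(Y=1) = 0.54932.
Under exogeneity, PAF = [P(Y=1) − p₀]/P(Y=1).
PAF = (0.54932 − 0.36779) / 0.54932 ≈ 0.3305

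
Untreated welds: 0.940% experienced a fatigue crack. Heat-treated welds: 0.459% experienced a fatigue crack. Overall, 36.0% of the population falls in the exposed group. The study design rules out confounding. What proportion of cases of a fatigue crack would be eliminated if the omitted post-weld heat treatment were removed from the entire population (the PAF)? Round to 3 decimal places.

PAF ≈ 0.274

p₁ = 0.0094, p₀ = 0.00459.
Overall risk P(Y=1) = π·p₁ + (1−π)·p₀ = 0.36×0.0094 + 0.64×0.00459 = 0.0063216.
Under exogeneity, PAF = [P(Y=1) − p₀] / P(Y=1).
PAF = (0.0063216 − 0.00459) / 0.0063216 ≈ 0.2739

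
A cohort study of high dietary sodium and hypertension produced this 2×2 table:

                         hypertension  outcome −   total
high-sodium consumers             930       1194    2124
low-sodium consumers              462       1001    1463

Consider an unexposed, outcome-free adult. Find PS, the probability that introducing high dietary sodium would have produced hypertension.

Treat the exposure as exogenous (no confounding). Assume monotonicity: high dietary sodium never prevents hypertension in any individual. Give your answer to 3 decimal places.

p₁ = P(outcome | exposed) = 930/2124 = 0.43785
p₀ = P(outcome | unexposed) = 462/1463 = 0.31579
Under exogeneity and monotonicity, PS = (p₁ − p₀) / (1 − p₀).
PS = (0.43785 − 0.31579) / (1 − 0.31579) = 0.12206 / 0.68421 ≈ 0.1784

PS ≈ 0.178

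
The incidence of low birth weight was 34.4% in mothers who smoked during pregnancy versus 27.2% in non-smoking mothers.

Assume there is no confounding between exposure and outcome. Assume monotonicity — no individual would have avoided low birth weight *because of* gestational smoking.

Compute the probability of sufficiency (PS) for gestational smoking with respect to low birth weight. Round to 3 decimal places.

p₁ = 0.344, p₀ = 0.272.
Under exogeneity and monotonicity, PS = (p₁ − p₀) / (1 − p₀).
PS = (0.344 − 0.272) / (1 − 0.272) = 0.072 / 0.728 ≈ 0.0989

PS ≈ 0.099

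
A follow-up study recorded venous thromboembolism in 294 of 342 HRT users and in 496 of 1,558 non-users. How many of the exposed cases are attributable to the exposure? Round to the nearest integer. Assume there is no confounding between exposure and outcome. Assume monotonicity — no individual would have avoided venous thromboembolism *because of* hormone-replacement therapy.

about 185 cases

p₁ = P(outcome | exposed) = 294/342 = 0.85965
p₀ = P(outcome | unexposed) = 496/1558 = 0.31836
PN = (p₁ − p₀)/p₁ = (0.85965 − 0.31836) / 0.85965 ≈ 0.62967.
Attributable cases ≈ PN × (exposed cases) = 0.62967 × 294 ≈ 185.12.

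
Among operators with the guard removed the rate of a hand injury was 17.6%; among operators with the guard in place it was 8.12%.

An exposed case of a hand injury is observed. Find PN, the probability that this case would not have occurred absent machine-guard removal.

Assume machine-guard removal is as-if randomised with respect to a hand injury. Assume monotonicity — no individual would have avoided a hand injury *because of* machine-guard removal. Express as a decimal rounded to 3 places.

p₁ = 0.176, p₀ = 0.0812.
Under exogeneity and monotonicity, PN = (p₁ − p₀) / p₁.
PN = (0.176 − 0.0812) / 0.176 = 0.0948 / 0.176 ≈ 0.5386

PN ≈ 0.539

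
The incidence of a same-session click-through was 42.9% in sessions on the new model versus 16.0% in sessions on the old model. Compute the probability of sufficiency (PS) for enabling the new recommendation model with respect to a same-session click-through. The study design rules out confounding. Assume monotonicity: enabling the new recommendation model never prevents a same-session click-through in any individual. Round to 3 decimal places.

p₁ = 0.429, p₀ = 0.16.
Under exogeneity and monotonicity, PS = (p₁ − p₀) / (1 − p₀).
PS = (0.429 − 0.16) / (1 − 0.16) = 0.269 / 0.84 ≈ 0.3202

PS ≈ 0.320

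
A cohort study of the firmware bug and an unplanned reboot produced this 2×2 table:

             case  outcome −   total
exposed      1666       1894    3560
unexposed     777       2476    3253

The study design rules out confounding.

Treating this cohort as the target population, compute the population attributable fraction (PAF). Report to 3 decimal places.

p₁ = P(outcome | exposed) = 1666/3560 = 0.46798
p₀ = P(outcome | unexposed) = 777/3253 = 0.23886
Exposure prevalence π = 3560/6813 = 0.52253; overall risk P(Y=1) = 0.35858.
Under exogeneity, PAF = [P(Y=1) − p₀]/P(Y=1).
PAF = (0.35858 − 0.23886) / 0.35858 ≈ 0.3339

PAF ≈ 0.334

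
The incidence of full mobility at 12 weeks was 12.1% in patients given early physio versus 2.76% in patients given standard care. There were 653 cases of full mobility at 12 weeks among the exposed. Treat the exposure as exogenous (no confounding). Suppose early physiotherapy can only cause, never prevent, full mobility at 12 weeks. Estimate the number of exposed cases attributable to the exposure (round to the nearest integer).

about 504 cases

p₁ = 0.121, p₀ = 0.0276.
PN = (p₁ − p₀)/p₁ = (0.121 − 0.0276) / 0.121 ≈ 0.77190.
Attributable cases ≈ PN × (exposed cases) = 0.77190 × 653 ≈ 504.05.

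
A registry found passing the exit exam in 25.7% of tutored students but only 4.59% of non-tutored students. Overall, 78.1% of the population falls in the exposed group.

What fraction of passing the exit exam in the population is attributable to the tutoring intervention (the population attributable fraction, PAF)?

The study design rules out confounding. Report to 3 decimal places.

p₁ = 0.257, p₀ = 0.0459.
Overall risk P(Y=1) = π·p₁ + (1−π)·p₀ = 0.781×0.257 + 0.219×0.0459 = 0.21077.
Under exogeneity, PAF = [P(Y=1) − p₀] / P(Y=1).
PAF = (0.21077 − 0.0459) / 0.21077 ≈ 0.7822

PAF ≈ 0.782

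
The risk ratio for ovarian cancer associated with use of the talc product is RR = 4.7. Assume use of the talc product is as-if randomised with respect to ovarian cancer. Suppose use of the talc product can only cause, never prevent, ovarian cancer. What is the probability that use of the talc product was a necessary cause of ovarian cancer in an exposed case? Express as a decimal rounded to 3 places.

Under exogeneity and monotonicity, PN = (RR − 1) / RR = 1 − 1/RR.
PN = (4.7 − 1) / 4.7 = 3.7 / 4.7 ≈ 0.7872

PN ≈ 0.787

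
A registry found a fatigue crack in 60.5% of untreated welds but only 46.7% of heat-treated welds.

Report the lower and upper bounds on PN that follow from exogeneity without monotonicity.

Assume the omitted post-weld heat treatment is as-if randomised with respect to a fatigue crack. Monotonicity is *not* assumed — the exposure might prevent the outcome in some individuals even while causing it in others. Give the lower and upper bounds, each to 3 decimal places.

p₁ = 0.605, p₀ = 0.467.
Under exogeneity alone the bounds on PN are max{0,(p₁−p₀)/p₁} ≤ PN ≤ min{1,(1−p₀)/p₁}.
  lower = (p₁ − p₀)/p₁ = 0.138 / 0.605 ≈ 0.2281
  upper = min{1, (1 − p₀)/p₁} = 0.533 / 0.605 ≈ 0.8810

0.228 ≤ PN ≤ 0.881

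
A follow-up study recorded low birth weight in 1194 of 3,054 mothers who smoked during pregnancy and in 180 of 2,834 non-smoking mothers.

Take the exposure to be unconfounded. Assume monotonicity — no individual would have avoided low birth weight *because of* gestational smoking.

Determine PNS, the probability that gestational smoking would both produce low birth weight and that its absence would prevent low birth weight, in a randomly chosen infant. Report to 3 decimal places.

p₁ = P(outcome | exposed) = 1194/3054 = 0.39096
p₀ = P(outcome | unexposed) = 180/2834 = 0.063514
Under exogeneity and monotonicity, PNS = p₁ − p₀.
PNS = 0.39096 − 0.063514 = 0.32745

PNS ≈ 0.327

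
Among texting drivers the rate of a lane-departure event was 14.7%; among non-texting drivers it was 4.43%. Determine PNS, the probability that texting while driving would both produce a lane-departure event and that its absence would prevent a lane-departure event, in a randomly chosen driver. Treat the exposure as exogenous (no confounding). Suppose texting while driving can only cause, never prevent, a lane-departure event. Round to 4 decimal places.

PNS ≈ 0.1027

p₁ = 0.147, p₀ = 0.0443.
Under exogeneity and monotonicity, PNS = p₁ − p₀.
PNS = 0.147 − 0.0443 = 0.1027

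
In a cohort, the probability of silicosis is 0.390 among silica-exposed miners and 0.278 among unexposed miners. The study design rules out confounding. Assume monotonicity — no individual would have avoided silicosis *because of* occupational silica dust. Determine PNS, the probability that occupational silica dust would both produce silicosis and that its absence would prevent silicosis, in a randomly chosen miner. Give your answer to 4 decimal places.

Let p₁ = 0.39, p₀ = 0.278.
Under exogeneity and monotonicity, PNS = p₁ − p₀.
PNS = 0.39 − 0.278 = 0.112

PNS ≈ 0.1120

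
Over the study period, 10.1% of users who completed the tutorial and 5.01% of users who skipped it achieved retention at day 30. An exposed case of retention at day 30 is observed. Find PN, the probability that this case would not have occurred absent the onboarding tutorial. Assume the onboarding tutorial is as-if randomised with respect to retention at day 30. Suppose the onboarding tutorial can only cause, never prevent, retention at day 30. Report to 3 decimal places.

p₁ = 0.101, p₀ = 0.0501.
Under exogeneity and monotonicity, PN = (p₁ − p₀) / p₁.
PN = (0.101 − 0.0501) / 0.101 = 0.0509 / 0.101 ≈ 0.5040

PN ≈ 0.504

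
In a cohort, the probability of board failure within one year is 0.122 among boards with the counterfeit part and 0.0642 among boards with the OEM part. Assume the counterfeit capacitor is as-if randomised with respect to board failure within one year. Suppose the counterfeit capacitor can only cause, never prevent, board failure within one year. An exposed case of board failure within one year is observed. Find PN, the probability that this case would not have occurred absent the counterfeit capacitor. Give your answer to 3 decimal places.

PN ≈ 0.474

Let p₁ = 0.122, p₀ = 0.0642.
Under exogeneity and monotonicity, PN = (p₁ − p₀) / p₁.
PN = (0.122 − 0.0642) / 0.122 = 0.0578 / 0.122 ≈ 0.4738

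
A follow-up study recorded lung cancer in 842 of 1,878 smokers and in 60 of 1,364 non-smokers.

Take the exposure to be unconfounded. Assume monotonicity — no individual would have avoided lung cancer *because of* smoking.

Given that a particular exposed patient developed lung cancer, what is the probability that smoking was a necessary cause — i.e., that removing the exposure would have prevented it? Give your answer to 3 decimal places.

PN ≈ 0.902

p₁ = P(outcome | exposed) = 842/1878 = 0.44835
p₀ = P(outcome | unexposed) = 60/1364 = 0.043988
Under exogeneity and monotonicity, PN = (p₁ − p₀) / p₁.
PN = (0.44835 − 0.043988) / 0.44835 = 0.40436 / 0.44835 ≈ 0.9019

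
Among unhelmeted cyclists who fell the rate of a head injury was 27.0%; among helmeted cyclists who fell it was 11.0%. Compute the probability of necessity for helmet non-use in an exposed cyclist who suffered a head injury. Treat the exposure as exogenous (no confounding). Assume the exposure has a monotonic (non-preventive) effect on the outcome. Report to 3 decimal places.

p₁ = 0.27, p₀ = 0.11.
Under exogeneity and monotonicity, PN = (p₁ − p₀) / p₁.
PN = (0.27 − 0.11) / 0.27 = 0.16 / 0.27 ≈ 0.5926

PN ≈ 0.593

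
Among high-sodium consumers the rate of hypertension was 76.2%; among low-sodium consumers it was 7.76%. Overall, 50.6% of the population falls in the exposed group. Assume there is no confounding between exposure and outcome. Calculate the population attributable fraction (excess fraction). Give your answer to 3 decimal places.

p₁ = 0.762, p₀ = 0.0776.
Overall risk P(Y=1) = π·p₁ + (1−π)·p₀ = 0.506×0.762 + 0.494×0.0776 = 0.42391.
Under exogeneity, PAF = [P(Y=1) − p₀] / P(Y=1).
PAF = (0.42391 − 0.0776) / 0.42391 ≈ 0.8169

PAF ≈ 0.817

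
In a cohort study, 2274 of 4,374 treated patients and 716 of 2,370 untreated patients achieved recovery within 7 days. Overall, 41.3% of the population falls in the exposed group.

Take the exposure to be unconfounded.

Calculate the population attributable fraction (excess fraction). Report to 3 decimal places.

p₁ = P(outcome | exposed) = 2274/4374 = 0.51989
p₀ = P(outcome | unexposed) = 716/2370 = 0.30211
Overall risk P(Y=1) = π·p₁ + (1−π)·p₀ = 0.413×0.51989 + 0.587×0.30211 = 0.39205.
Under exogeneity, PAF = [P(Y=1) − p₀] / P(Y=1).
PAF = (0.39205 − 0.30211) / 0.39205 ≈ 0.2294

PAF ≈ 0.229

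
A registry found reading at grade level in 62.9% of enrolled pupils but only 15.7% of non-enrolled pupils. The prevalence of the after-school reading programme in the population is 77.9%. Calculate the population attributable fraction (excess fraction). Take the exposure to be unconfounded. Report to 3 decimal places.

p₁ = 0.629, p₀ = 0.157.
Overall risk P(Y=1) = π·p₁ + (1−π)·p₀ = 0.779×0.629 + 0.221×0.157 = 0.52469.
Under exogeneity, PAF = [P(Y=1) − p₀] / P(Y=1).
PAF = (0.52469 − 0.157) / 0.52469 ≈ 0.7008

PAF ≈ 0.701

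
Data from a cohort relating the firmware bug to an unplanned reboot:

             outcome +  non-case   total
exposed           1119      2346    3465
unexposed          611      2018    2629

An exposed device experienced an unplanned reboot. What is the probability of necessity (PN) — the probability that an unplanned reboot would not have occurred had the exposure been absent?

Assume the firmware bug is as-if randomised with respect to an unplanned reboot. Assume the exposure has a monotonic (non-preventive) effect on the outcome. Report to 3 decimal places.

PN ≈ 0.280

p₁ = P(outcome | exposed) = 1119/3465 = 0.32294
p₀ = P(outcome | unexposed) = 611/2629 = 0.23241
Under exogeneity and monotonicity, PN = (p₁ − p₀)/p₁.
PN = (0.32294 − 0.23241) / 0.32294 ≈ 0.2803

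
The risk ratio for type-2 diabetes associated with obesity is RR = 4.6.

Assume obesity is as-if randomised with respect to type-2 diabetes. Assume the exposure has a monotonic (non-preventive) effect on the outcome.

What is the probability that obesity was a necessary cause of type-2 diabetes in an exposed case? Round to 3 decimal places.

Under exogeneity and monotonicity, PN = (RR − 1) / RR = 1 − 1/RR.
PN = (4.6 − 1) / 4.6 = 3.6 / 4.6 ≈ 0.7826

PN ≈ 0.783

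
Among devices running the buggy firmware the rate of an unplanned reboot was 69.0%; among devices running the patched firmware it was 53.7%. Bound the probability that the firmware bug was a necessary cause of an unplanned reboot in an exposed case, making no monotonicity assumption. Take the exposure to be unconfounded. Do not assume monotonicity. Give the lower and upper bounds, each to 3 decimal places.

0.222 ≤ PN ≤ 0.671

p₁ = 0.69, p₀ = 0.537.
Under exogeneity alone the bounds on PN are max{0,(p₁−p₀)/p₁} ≤ PN ≤ min{1,(1−p₀)/p₁}.
  lower = (p₁ − p₀)/p₁ = 0.153 / 0.69 ≈ 0.2217
  upper = min{1, (1 − p₀)/p₁} = 0.463 / 0.69 ≈ 0.6710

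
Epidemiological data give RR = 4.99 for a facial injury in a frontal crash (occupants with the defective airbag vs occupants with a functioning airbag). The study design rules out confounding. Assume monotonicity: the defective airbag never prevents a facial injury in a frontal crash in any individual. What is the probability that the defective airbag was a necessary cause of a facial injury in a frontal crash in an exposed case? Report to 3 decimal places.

PN ≈ 0.800

Under exogeneity and monotonicity, PN = (RR − 1) / RR = 1 − 1/RR.
PN = (4.99 − 1) / 4.99 = 3.99 / 4.99 ≈ 0.7996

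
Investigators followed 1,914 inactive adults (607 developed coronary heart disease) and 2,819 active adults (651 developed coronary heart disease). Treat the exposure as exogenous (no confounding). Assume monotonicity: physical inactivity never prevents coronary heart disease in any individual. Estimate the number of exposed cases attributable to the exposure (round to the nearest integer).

about 165 cases

p₁ = P(outcome | exposed) = 607/1914 = 0.31714
p₀ = P(outcome | unexposed) = 651/2819 = 0.23093
PN = (p₁ − p₀)/p₁ = (0.31714 − 0.23093) / 0.31714 ≈ 0.27182.
Attributable cases ≈ PN × (exposed cases) = 0.27182 × 607 ≈ 164.99.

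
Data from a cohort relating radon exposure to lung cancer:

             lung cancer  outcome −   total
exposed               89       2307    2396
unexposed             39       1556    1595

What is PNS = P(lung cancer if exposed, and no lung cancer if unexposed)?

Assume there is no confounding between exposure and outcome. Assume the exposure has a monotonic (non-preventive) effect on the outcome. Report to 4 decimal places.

p₁ = P(outcome | exposed) = 89/2396 = 0.037145
p₀ = P(outcome | unexposed) = 39/1595 = 0.024451
Under exogeneity and monotonicity, PNS = p₁ − p₀.
PNS = 0.037145 − 0.024451 = 0.012694

PNS ≈ 0.0127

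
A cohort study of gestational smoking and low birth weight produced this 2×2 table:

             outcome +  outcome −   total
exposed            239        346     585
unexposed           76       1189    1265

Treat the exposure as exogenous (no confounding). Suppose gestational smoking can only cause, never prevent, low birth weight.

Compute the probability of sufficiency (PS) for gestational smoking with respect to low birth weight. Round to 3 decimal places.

p₁ = P(outcome | exposed) = 239/585 = 0.40855
p₀ = P(outcome | unexposed) = 76/1265 = 0.060079
Under exogeneity and monotonicity, PS = (p₁ − p₀)/(1 − p₀).
PS = (0.40855 − 0.060079) / 0.93992 ≈ 0.3707

PS ≈ 0.371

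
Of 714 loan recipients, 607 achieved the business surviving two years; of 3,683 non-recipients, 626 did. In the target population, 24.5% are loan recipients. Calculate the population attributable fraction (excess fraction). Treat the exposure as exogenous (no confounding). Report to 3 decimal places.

PAF ≈ 0.495

p₁ = P(outcome | exposed) = 607/714 = 0.85014
p₀ = P(outcome | unexposed) = 626/3683 = 0.16997
Overall risk P(Y=1) = π·p₁ + (1−π)·p₀ = 0.245×0.85014 + 0.755×0.16997 = 0.33661.
Under exogeneity, PAF = [P(Y=1) − p₀] / P(Y=1).
PAF = (0.33661 − 0.16997) / 0.33661 ≈ 0.4951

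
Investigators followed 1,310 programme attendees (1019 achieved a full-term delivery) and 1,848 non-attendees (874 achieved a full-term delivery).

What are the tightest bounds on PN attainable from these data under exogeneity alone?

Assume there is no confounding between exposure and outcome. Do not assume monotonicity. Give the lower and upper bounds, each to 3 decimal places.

0.392 ≤ PN ≤ 0.678

p₁ = P(outcome | exposed) = 1019/1310 = 0.77786
p₀ = P(outcome | unexposed) = 874/1848 = 0.47294
Under exogeneity alone the bounds on PN are max{0,(p₁−p₀)/p₁} ≤ PN ≤ min{1,(1−p₀)/p₁}.
  lower = (p₁ − p₀)/p₁ = 0.30492 / 0.77786 ≈ 0.3920
  upper = min{1, (1 − p₀)/p₁} = 0.52706 / 0.77786 ≈ 0.6776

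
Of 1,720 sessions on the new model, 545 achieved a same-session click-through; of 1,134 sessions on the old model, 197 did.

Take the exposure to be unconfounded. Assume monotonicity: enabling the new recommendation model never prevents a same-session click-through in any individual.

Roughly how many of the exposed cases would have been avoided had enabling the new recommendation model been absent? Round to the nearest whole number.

about 246 cases

p₁ = P(outcome | exposed) = 545/1720 = 0.31686
p₀ = P(outcome | unexposed) = 197/1134 = 0.17372
PN = (p₁ − p₀)/p₁ = (0.31686 − 0.17372) / 0.31686 ≈ 0.45174.
Attributable cases ≈ PN × (exposed cases) = 0.45174 × 545 ≈ 246.20.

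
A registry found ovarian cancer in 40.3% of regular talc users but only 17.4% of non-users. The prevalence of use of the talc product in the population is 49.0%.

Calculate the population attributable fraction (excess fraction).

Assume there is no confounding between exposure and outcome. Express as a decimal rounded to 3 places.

p₁ = 0.403, p₀ = 0.174.
Overall risk P(Y=1) = π·p₁ + (1−π)·p₀ = 0.49×0.403 + 0.51×0.174 = 0.28621.
Under exogeneity, PAF = [P(Y=1) − p₀] / P(Y=1).
PAF = (0.28621 − 0.174) / 0.28621 ≈ 0.3921

PAF ≈ 0.392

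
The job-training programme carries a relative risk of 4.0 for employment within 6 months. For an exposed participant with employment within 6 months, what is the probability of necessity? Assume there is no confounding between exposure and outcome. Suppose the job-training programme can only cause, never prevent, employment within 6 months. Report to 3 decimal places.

PN ≈ 0.750

Under exogeneity and monotonicity, PN = (RR − 1) / RR = 1 − 1/RR.
PN = (4.0 − 1) / 4.0 = 3 / 4.0 ≈ 0.7500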